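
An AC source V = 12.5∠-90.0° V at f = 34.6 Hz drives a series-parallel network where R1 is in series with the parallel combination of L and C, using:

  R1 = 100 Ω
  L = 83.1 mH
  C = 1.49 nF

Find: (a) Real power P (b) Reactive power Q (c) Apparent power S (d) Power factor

Step 1 — Angular frequency: ω = 2π·f = 2π·34.6 = 217.4 rad/s.
Step 2 — Component impedances:
  R1: Z = R = 100 Ω
  L: Z = jωL = j·217.4·0.0831 = 0 + j18.07 Ω
  C: Z = 1/(jωC) = -j/(ω·C) = 0 - j3.087e+06 Ω
Step 3 — Parallel branch: L || C = 1/(1/L + 1/C) = 0 + j18.07 Ω.
Step 4 — Series with R1: Z_total = R1 + (L || C) = 100 + j18.07 Ω = 101.6∠10.2° Ω.
Step 5 — Source phasor: V = 12.5∠-90.0° V = 0 - j12.5 V.
Step 6 — Current: I = V / Z = -0.02187 - j0.121 A = 0.123∠-100.2° A.
Step 7 — Complex power: S = V·I* = 1.513 + j0.2734 VA.
Step 8 — Real power: P = Re(S) = 1.513 W.
Step 9 — Reactive power: Q = Im(S) = 0.2734 VAR.
Step 10 — Apparent power: |S| = 1.538 VA.
Step 11 — Power factor: PF = P/|S| = 0.9841 (lagging).

(a) P = 1.513 W  (b) Q = 0.2734 VAR  (c) S = 1.538 VA  (d) PF = 0.9841 (lagging)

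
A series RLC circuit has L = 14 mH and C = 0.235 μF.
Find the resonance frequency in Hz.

Step 1 — Resonance condition Im(Z)=0 gives ω₀ = 1/√(LC).
Step 2 — ω₀ = 1/√(0.014·2.35e-07) = 1.743e+04 rad/s.
Step 3 — f₀ = ω₀/(2π) = 2775 Hz.

f₀ = 2775 Hz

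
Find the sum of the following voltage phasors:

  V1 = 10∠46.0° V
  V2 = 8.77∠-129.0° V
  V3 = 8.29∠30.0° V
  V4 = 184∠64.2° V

Step 1 — Convert each phasor to rectangular form:
  V1 = 10·(cos(46.0°) + j·sin(46.0°)) = 6.947 + j7.193 V
  V2 = 8.77·(cos(-129.0°) + j·sin(-129.0°)) = -5.519 - j6.816 V
  V3 = 8.29·(cos(30.0°) + j·sin(30.0°)) = 7.179 + j4.145 V
  V4 = 184·(cos(64.2°) + j·sin(64.2°)) = 80.08 + j165.7 V
Step 2 — Sum components: V_total = 88.69 + j170.2 V.
Step 3 — Convert to polar: |V_total| = 191.9 V, ∠V_total = 62.5°.

V_total = 191.9∠62.5° V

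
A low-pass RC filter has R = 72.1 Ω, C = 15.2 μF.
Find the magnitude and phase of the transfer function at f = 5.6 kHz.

Step 1 — Angular frequency: ω = 2π·5600 = 3.519e+04 rad/s.
Step 2 — Transfer function: H(jω) = 1/(1 + jωRC).
Step 3 — Denominator: 1 + jωRC = 1 + j·3.519e+04·72.1·1.52e-05 = 1 + j38.56.
Step 4 — H = 0.0006721 - j0.02592.
Step 5 — Magnitude: |H| = 0.02592 (-31.7 dB); phase: φ = -88.5°.

|H| = 0.02592 (-31.7 dB), φ = -88.5°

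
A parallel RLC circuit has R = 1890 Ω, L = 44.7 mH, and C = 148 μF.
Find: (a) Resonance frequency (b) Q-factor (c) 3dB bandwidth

Step 1 — Resonance: ω₀ = 1/√(LC) = 1/√(0.0447·0.000148) = 388.8 rad/s.
Step 2 — f₀ = ω₀/(2π) = 61.88 Hz.
Step 3 — Parallel Q: Q = R/(ω₀L) = 1890/(388.8·0.0447) = 108.8.
Step 4 — Bandwidth: Δω = ω₀/Q = 3.575 rad/s; BW = Δω/(2π) = 0.569 Hz.

(a) f₀ = 61.88 Hz  (b) Q = 108.8  (c) BW = 0.569 Hz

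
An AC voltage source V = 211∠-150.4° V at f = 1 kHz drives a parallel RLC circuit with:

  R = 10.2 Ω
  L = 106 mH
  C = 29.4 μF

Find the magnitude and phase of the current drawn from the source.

Step 1 — Angular frequency: ω = 2π·f = 2π·1000 = 6283 rad/s.
Step 2 — Component impedances:
  R: Z = R = 10.2 Ω
  L: Z = jωL = j·6283·0.106 = 0 + j666 Ω
  C: Z = 1/(jωC) = -j/(ω·C) = 0 - j5.413 Ω
Step 3 — Parallel combination: 1/Z_total = 1/R + 1/L + 1/C; Z_total = 2.27 - j4.243 Ω = 4.812∠-61.8° Ω.
Step 4 — Source phasor: V = 211∠-150.4° V = -183.5 - j104.2 V.
Step 5 — Ohm's law: I = V / Z_total = (-183.5 - j104.2) / (2.27 - j4.243) = 1.109 - j43.83 A.
Step 6 — Convert to polar: |I| = 43.85 A, ∠I = -88.6°.

I = 43.85∠-88.6° A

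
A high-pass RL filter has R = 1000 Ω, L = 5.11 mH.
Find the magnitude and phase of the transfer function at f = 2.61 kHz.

Step 1 — Angular frequency: ω = 2π·2610 = 1.64e+04 rad/s.
Step 2 — Transfer function: H(jω) = jωL/(R + jωL).
Step 3 — Numerator jωL = j·83.8; denominator R + jωL = 1000 + j83.8.
Step 4 — H = 0.006973 + j0.08322.
Step 5 — Magnitude: |H| = 0.08351 (-21.6 dB); phase: φ = 85.2°.

|H| = 0.08351 (-21.6 dB), φ = 85.2°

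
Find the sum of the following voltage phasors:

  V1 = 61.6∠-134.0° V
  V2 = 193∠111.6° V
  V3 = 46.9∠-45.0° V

Step 1 — Convert each phasor to rectangular form:
  V1 = 61.6·(cos(-134.0°) + j·sin(-134.0°)) = -42.79 - j44.31 V
  V2 = 193·(cos(111.6°) + j·sin(111.6°)) = -71.05 + j179.4 V
  V3 = 46.9·(cos(-45.0°) + j·sin(-45.0°)) = 33.16 - j33.16 V
Step 2 — Sum components: V_total = -80.68 + j102 V.
Step 3 — Convert to polar: |V_total| = 130 V, ∠V_total = 128.3°.

V_total = 130∠128.3° V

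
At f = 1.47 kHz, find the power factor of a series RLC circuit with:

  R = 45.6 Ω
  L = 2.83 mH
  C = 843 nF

Step 1 — Angular frequency: ω = 2π·f = 2π·1470 = 9236 rad/s.
Step 2 — Component impedances:
  R: Z = R = 45.6 Ω
  L: Z = jωL = j·9236·0.00283 = 0 + j26.14 Ω
  C: Z = 1/(jωC) = -j/(ω·C) = 0 - j128.4 Ω
Step 3 — Series combination: Z_total = R + L + C = 45.6 - j102.3 Ω = 112∠-66.0° Ω.
Step 4 — Power factor: PF = cos(φ) = Re(Z)/|Z| = 45.6/111.997 = 0.4072.
Step 5 — Type: Im(Z) = -102.3 ⇒ leading (phase φ = -66.0°).

PF = 0.4072 (leading, φ = -66.0°)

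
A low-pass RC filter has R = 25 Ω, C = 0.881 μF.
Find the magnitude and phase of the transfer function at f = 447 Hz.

Step 1 — Angular frequency: ω = 2π·447 = 2809 rad/s.
Step 2 — Transfer function: H(jω) = 1/(1 + jωRC).
Step 3 — Denominator: 1 + jωRC = 1 + j·2809·25·8.81e-07 = 1 + j0.06186.
Step 4 — H = 0.9962 - j0.06162.
Step 5 — Magnitude: |H| = 0.9981 (-0.0 dB); phase: φ = -3.5°.

|H| = 0.9981 (-0.0 dB), φ = -3.5°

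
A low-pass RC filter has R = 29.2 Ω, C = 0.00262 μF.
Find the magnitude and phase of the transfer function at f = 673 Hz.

Step 1 — Angular frequency: ω = 2π·673 = 4229 rad/s.
Step 2 — Transfer function: H(jω) = 1/(1 + jωRC).
Step 3 — Denominator: 1 + jωRC = 1 + j·4229·29.2·2.62e-09 = 1 + j0.0003235.
Step 4 — H = 1 - j0.0003235.
Step 5 — Magnitude: |H| = 1 (-0.0 dB); phase: φ = -0.0°.

|H| = 1 (-0.0 dB), φ = -0.0°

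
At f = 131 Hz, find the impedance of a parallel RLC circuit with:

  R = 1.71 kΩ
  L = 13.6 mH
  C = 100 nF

Step 1 — Angular frequency: ω = 2π·f = 2π·131 = 823.1 rad/s.
Step 2 — Component impedances:
  R: Z = R = 1710 Ω
  L: Z = jωL = j·823.1·0.0136 = 0 + j11.19 Ω
  C: Z = 1/(jωC) = -j/(ω·C) = 0 - j1.215e+04 Ω
Step 3 — Parallel combination: 1/Z_total = 1/R + 1/L + 1/C; Z_total = 0.07341 + j11.2 Ω = 11.2∠89.6° Ω.

Z = 0.07341 + j11.2 Ω = 11.2∠89.6° Ω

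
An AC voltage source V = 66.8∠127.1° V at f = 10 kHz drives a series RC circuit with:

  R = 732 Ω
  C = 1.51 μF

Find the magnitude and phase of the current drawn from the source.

Step 1 — Angular frequency: ω = 2π·f = 2π·1e+04 = 6.283e+04 rad/s.
Step 2 — Component impedances:
  R: Z = R = 732 Ω
  C: Z = 1/(jωC) = -j/(ω·C) = 0 - j10.54 Ω
Step 3 — Series combination: Z_total = R + C = 732 - j10.54 Ω = 732.1∠-0.8° Ω.
Step 4 — Source phasor: V = 66.8∠127.1° V = -40.29 + j53.28 V.
Step 5 — Ohm's law: I = V / Z_total = (-40.29 + j53.28) / (732 - j10.54) = -0.05608 + j0.07198 A.
Step 6 — Convert to polar: |I| = 0.09125 A, ∠I = 127.9°.

I = 0.09125∠127.9° A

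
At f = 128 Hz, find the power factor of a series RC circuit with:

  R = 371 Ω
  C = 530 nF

Step 1 — Angular frequency: ω = 2π·f = 2π·128 = 804.2 rad/s.
Step 2 — Component impedances:
  R: Z = R = 371 Ω
  C: Z = 1/(jωC) = -j/(ω·C) = 0 - j2346 Ω
Step 3 — Series combination: Z_total = R + C = 371 - j2346 Ω = 2375∠-81.0° Ω.
Step 4 — Power factor: PF = cos(φ) = Re(Z)/|Z| = 371/2375 = 0.1562.
Step 5 — Type: Im(Z) = -2346 ⇒ leading (phase φ = -81.0°).

PF = 0.1562 (leading, φ = -81.0°)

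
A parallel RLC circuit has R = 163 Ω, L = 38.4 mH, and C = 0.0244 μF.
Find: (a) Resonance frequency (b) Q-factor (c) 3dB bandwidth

Step 1 — Resonance: ω₀ = 1/√(LC) = 1/√(0.0384·2.44e-08) = 3.267e+04 rad/s.
Step 2 — f₀ = ω₀/(2π) = 5199 Hz.
Step 3 — Parallel Q: Q = R/(ω₀L) = 163/(3.267e+04·0.0384) = 0.1299.
Step 4 — Bandwidth: Δω = ω₀/Q = 2.514e+05 rad/s; BW = Δω/(2π) = 4.002e+04 Hz.

(a) f₀ = 5199 Hz  (b) Q = 0.1299  (c) BW = 4.002e+04 Hz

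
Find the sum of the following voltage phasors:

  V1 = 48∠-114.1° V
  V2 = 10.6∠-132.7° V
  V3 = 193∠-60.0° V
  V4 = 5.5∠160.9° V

Step 1 — Convert each phasor to rectangular form:
  V1 = 48·(cos(-114.1°) + j·sin(-114.1°)) = -19.6 - j43.82 V
  V2 = 10.6·(cos(-132.7°) + j·sin(-132.7°)) = -7.188 - j7.79 V
  V3 = 193·(cos(-60.0°) + j·sin(-60.0°)) = 96.5 - j167.1 V
  V4 = 5.5·(cos(160.9°) + j·sin(160.9°)) = -5.197 + j1.8 V
Step 2 — Sum components: V_total = 64.51 - j216.9 V.
Step 3 — Convert to polar: |V_total| = 226.3 V, ∠V_total = -73.4°.

V_total = 226.3∠-73.4° V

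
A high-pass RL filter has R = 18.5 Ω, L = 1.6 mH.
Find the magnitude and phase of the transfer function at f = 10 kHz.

Step 1 — Angular frequency: ω = 2π·1e+04 = 6.283e+04 rad/s.
Step 2 — Transfer function: H(jω) = jωL/(R + jωL).
Step 3 — Numerator jωL = j·100.5; denominator R + jωL = 18.5 + j100.5.
Step 4 — H = 0.9672 + j0.178.
Step 5 — Magnitude: |H| = 0.9835 (-0.1 dB); phase: φ = 10.4°.

|H| = 0.9835 (-0.1 dB), φ = 10.4°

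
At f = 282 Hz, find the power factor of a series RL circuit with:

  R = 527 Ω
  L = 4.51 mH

Step 1 — Angular frequency: ω = 2π·f = 2π·282 = 1772 rad/s.
Step 2 — Component impedances:
  R: Z = R = 527 Ω
  L: Z = jωL = j·1772·0.00451 = 0 + j7.991 Ω
Step 3 — Series combination: Z_total = R + L = 527 + j7.991 Ω = 527.1∠0.9° Ω.
Step 4 — Power factor: PF = cos(φ) = Re(Z)/|Z| = 527/527.06 = 0.9999.
Step 5 — Type: Im(Z) = 7.991 ⇒ lagging (phase φ = 0.9°).

PF = 0.9999 (lagging, φ = 0.9°)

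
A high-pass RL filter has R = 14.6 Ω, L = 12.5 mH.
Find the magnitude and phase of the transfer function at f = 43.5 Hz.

Step 1 — Angular frequency: ω = 2π·43.5 = 273.3 rad/s.
Step 2 — Transfer function: H(jω) = jωL/(R + jωL).
Step 3 — Numerator jωL = j·3.416; denominator R + jωL = 14.6 + j3.416.
Step 4 — H = 0.05192 + j0.2219.
Step 5 — Magnitude: |H| = 0.2279 (-12.8 dB); phase: φ = 76.8°.

|H| = 0.2279 (-12.8 dB), φ = 76.8°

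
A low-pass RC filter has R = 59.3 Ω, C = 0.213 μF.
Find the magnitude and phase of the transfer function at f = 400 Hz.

Step 1 — Angular frequency: ω = 2π·400 = 2513 rad/s.
Step 2 — Transfer function: H(jω) = 1/(1 + jωRC).
Step 3 — Denominator: 1 + jωRC = 1 + j·2513·59.3·2.13e-07 = 1 + j0.03174.
Step 4 — H = 0.999 - j0.03171.
Step 5 — Magnitude: |H| = 0.9995 (-0.0 dB); phase: φ = -1.8°.

|H| = 0.9995 (-0.0 dB), φ = -1.8°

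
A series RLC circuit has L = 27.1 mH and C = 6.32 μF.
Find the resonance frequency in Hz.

Step 1 — Resonance condition Im(Z)=0 gives ω₀ = 1/√(LC).
Step 2 — ω₀ = 1/√(0.0271·6.32e-06) = 2416 rad/s.
Step 3 — f₀ = ω₀/(2π) = 384.6 Hz.

f₀ = 384.6 Hz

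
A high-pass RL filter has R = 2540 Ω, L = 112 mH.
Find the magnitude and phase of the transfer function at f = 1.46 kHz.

Step 1 — Angular frequency: ω = 2π·1460 = 9173 rad/s.
Step 2 — Transfer function: H(jω) = jωL/(R + jωL).
Step 3 — Numerator jωL = j·1027; denominator R + jωL = 2540 + j1027.
Step 4 — H = 0.1406 + j0.3476.
Step 5 — Magnitude: |H| = 0.375 (-8.5 dB); phase: φ = 68.0°.

|H| = 0.375 (-8.5 dB), φ = 68.0°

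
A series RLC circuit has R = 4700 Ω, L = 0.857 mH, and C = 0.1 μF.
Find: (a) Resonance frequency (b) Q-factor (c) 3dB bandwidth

Step 1 — Resonance: ω₀ = 1/√(LC) = 1/√(0.000857·1e-07) = 1.08e+05 rad/s.
Step 2 — f₀ = ω₀/(2π) = 1.719e+04 Hz.
Step 3 — Series Q: Q = ω₀L/R = 1.08e+05·0.000857/4700 = 0.0197.
Step 4 — Bandwidth: Δω = ω₀/Q = 5.484e+06 rad/s; BW = Δω/(2π) = 8.728e+05 Hz.

(a) f₀ = 1.719e+04 Hz  (b) Q = 0.0197  (c) BW = 8.728e+05 Hz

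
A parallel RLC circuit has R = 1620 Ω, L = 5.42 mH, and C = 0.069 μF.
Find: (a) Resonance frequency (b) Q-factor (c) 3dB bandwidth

Step 1 — Resonance: ω₀ = 1/√(LC) = 1/√(0.00542·6.9e-08) = 5.171e+04 rad/s.
Step 2 — f₀ = ω₀/(2π) = 8230 Hz.
Step 3 — Parallel Q: Q = R/(ω₀L) = 1620/(5.171e+04·0.00542) = 5.78.
Step 4 — Bandwidth: Δω = ω₀/Q = 8946 rad/s; BW = Δω/(2π) = 1424 Hz.

(a) f₀ = 8230 Hz  (b) Q = 5.78  (c) BW = 1424 Hz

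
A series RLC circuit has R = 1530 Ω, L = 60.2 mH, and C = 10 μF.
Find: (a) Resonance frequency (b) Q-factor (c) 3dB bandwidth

Step 1 — Resonance condition Im(Z)=0 gives ω₀ = 1/√(LC).
Step 2 — ω₀ = 1/√(0.0602·1e-05) = 1289 rad/s.
Step 3 — f₀ = ω₀/(2π) = 205.1 Hz.
Step 4 — Series Q: Q = ω₀L/R = 1289·0.0602/1530 = 0.05071.
Step 5 — 3dB bandwidth: Δω = ω₀/Q = 2.542e+04 rad/s; BW = Δω/(2π) = 4045 Hz.

(a) f₀ = 205.1 Hz  (b) Q = 0.05071  (c) BW = 4045 Hz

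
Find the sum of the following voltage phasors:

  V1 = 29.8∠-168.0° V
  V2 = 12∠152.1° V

Step 1 — Convert each phasor to rectangular form:
  V1 = 29.8·(cos(-168.0°) + j·sin(-168.0°)) = -29.15 - j6.196 V
  V2 = 12·(cos(152.1°) + j·sin(152.1°)) = -10.61 + j5.615 V
Step 2 — Sum components: V_total = -39.75 - j0.5806 V.
Step 3 — Convert to polar: |V_total| = 39.76 V, ∠V_total = -179.2°.

V_total = 39.76∠-179.2° V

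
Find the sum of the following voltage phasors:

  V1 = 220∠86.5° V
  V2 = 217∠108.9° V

Step 1 — Convert each phasor to rectangular form:
  V1 = 220·(cos(86.5°) + j·sin(86.5°)) = 13.43 + j219.6 V
  V2 = 217·(cos(108.9°) + j·sin(108.9°)) = -70.29 + j205.3 V
Step 2 — Sum components: V_total = -56.86 + j424.9 V.
Step 3 — Convert to polar: |V_total| = 428.7 V, ∠V_total = 97.6°.

V_total = 428.7∠97.6° V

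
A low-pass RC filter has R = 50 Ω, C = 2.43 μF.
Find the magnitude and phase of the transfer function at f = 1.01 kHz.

Step 1 — Angular frequency: ω = 2π·1010 = 6346 rad/s.
Step 2 — Transfer function: H(jω) = 1/(1 + jωRC).
Step 3 — Denominator: 1 + jωRC = 1 + j·6346·50·2.43e-06 = 1 + j0.771.
Step 4 — H = 0.6272 - j0.4836.
Step 5 — Magnitude: |H| = 0.7919 (-2.0 dB); phase: φ = -37.6°.

|H| = 0.7919 (-2.0 dB), φ = -37.6°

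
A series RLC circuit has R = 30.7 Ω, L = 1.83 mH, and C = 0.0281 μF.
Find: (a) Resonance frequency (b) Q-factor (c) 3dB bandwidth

Step 1 — Resonance condition Im(Z)=0 gives ω₀ = 1/√(LC).
Step 2 — ω₀ = 1/√(0.00183·2.81e-08) = 1.395e+05 rad/s.
Step 3 — f₀ = ω₀/(2π) = 2.219e+04 Hz.
Step 4 — Series Q: Q = ω₀L/R = 1.395e+05·0.00183/30.7 = 8.313.
Step 5 — 3dB bandwidth: Δω = ω₀/Q = 1.678e+04 rad/s; BW = Δω/(2π) = 2670 Hz.

(a) f₀ = 2.219e+04 Hz  (b) Q = 8.313  (c) BW = 2670 Hz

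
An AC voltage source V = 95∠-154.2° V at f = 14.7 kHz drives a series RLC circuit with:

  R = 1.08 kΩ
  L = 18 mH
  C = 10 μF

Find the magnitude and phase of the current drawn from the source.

Step 1 — Angular frequency: ω = 2π·f = 2π·1.47e+04 = 9.236e+04 rad/s.
Step 2 — Component impedances:
  R: Z = R = 1080 Ω
  L: Z = jωL = j·9.236e+04·0.018 = 0 + j1663 Ω
  C: Z = 1/(jωC) = -j/(ω·C) = 0 - j1.083 Ω
Step 3 — Series combination: Z_total = R + L + C = 1080 + j1661 Ω = 1982∠57.0° Ω.
Step 4 — Source phasor: V = 95∠-154.2° V = -85.53 - j41.35 V.
Step 5 — Ohm's law: I = V / Z_total = (-85.53 - j41.35) / (1080 + j1661) = -0.04102 + j0.02482 A.
Step 6 — Convert to polar: |I| = 0.04794 A, ∠I = 148.8°.

I = 0.04794∠148.8° A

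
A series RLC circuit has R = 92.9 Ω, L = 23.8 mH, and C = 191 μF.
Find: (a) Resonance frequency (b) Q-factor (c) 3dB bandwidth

Step 1 — Resonance: ω₀ = 1/√(LC) = 1/√(0.0238·0.000191) = 469 rad/s.
Step 2 — f₀ = ω₀/(2π) = 74.65 Hz.
Step 3 — Series Q: Q = ω₀L/R = 469·0.0238/92.9 = 0.1202.
Step 4 — Bandwidth: Δω = ω₀/Q = 3903 rad/s; BW = Δω/(2π) = 621.2 Hz.

(a) f₀ = 74.65 Hz  (b) Q = 0.1202  (c) BW = 621.2 Hz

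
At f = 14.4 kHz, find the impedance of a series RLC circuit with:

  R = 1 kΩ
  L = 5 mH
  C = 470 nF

Step 1 — Angular frequency: ω = 2π·f = 2π·1.44e+04 = 9.048e+04 rad/s.
Step 2 — Component impedances:
  R: Z = R = 1000 Ω
  L: Z = jωL = j·9.048e+04·0.005 = 0 + j452.4 Ω
  C: Z = 1/(jωC) = -j/(ω·C) = 0 - j23.52 Ω
Step 3 — Series combination: Z_total = R + L + C = 1000 + j428.9 Ω = 1088∠23.2° Ω.

Z = 1000 + j428.9 Ω = 1088∠23.2° Ω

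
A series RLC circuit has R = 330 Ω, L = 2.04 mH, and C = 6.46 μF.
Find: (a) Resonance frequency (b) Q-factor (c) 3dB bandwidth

Step 1 — Resonance condition Im(Z)=0 gives ω₀ = 1/√(LC).
Step 2 — ω₀ = 1/√(0.00204·6.46e-06) = 8711 rad/s.
Step 3 — f₀ = ω₀/(2π) = 1386 Hz.
Step 4 — Series Q: Q = ω₀L/R = 8711·0.00204/330 = 0.05385.
Step 5 — 3dB bandwidth: Δω = ω₀/Q = 1.618e+05 rad/s; BW = Δω/(2π) = 2.575e+04 Hz.

(a) f₀ = 1386 Hz  (b) Q = 0.05385  (c) BW = 2.575e+04 Hz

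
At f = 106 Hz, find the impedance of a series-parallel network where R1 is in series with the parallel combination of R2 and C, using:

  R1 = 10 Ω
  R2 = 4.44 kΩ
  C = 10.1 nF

Step 1 — Angular frequency: ω = 2π·f = 2π·106 = 666 rad/s.
Step 2 — Component impedances:
  R1: Z = R = 10 Ω
  R2: Z = R = 4440 Ω
  C: Z = 1/(jωC) = -j/(ω·C) = 0 - j1.487e+05 Ω
Step 3 — Parallel branch: R2 || C = 1/(1/R2 + 1/C) = 4436 - j132.5 Ω.
Step 4 — Series with R1: Z_total = R1 + (R2 || C) = 4446 - j132.5 Ω = 4448∠-1.7° Ω.

Z = 4446 - j132.5 Ω = 4448∠-1.7° Ω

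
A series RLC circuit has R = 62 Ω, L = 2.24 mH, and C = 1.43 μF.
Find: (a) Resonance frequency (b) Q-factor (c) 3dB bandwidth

Step 1 — Resonance condition Im(Z)=0 gives ω₀ = 1/√(LC).
Step 2 — ω₀ = 1/√(0.00224·1.43e-06) = 1.767e+04 rad/s.
Step 3 — f₀ = ω₀/(2π) = 2812 Hz.
Step 4 — Series Q: Q = ω₀L/R = 1.767e+04·0.00224/62 = 0.6384.
Step 5 — 3dB bandwidth: Δω = ω₀/Q = 2.768e+04 rad/s; BW = Δω/(2π) = 4405 Hz.

(a) f₀ = 2812 Hz  (b) Q = 0.6384  (c) BW = 4405 Hz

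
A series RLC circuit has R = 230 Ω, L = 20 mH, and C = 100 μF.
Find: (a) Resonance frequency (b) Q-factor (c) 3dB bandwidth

Step 1 — Resonance: ω₀ = 1/√(LC) = 1/√(0.02·0.0001) = 707.1 rad/s.
Step 2 — f₀ = ω₀/(2π) = 112.5 Hz.
Step 3 — Series Q: Q = ω₀L/R = 707.1·0.02/230 = 0.06149.
Step 4 — Bandwidth: Δω = ω₀/Q = 1.15e+04 rad/s; BW = Δω/(2π) = 1830 Hz.

(a) f₀ = 112.5 Hz  (b) Q = 0.06149  (c) BW = 1830 Hz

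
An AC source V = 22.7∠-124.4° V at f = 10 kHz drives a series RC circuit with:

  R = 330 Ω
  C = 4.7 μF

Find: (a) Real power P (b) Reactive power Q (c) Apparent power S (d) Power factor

Step 1 — Angular frequency: ω = 2π·f = 2π·1e+04 = 6.283e+04 rad/s.
Step 2 — Component impedances:
  R: Z = R = 330 Ω
  C: Z = 1/(jωC) = -j/(ω·C) = 0 - j3.386 Ω
Step 3 — Series combination: Z_total = R + C = 330 - j3.386 Ω = 330∠-0.6° Ω.
Step 4 — Source phasor: V = 22.7∠-124.4° V = -12.82 - j18.73 V.
Step 5 — Current: I = V / Z = -0.03828 - j0.05715 A = 0.06878∠-123.8° A.
Step 6 — Complex power: S = V·I* = 1.561 - j0.01602 VA.
Step 7 — Real power: P = Re(S) = 1.561 W.
Step 8 — Reactive power: Q = Im(S) = -0.01602 VAR.
Step 9 — Apparent power: |S| = 1.561 VA.
Step 10 — Power factor: PF = P/|S| = 0.9999 (leading).

(a) P = 1.561 W  (b) Q = -0.01602 VAR  (c) S = 1.561 VA  (d) PF = 0.9999 (leading)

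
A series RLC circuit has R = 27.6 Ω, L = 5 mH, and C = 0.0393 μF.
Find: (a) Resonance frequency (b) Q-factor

Step 1 — Resonance condition Im(Z)=0 gives ω₀ = 1/√(LC).
Step 2 — ω₀ = 1/√(0.005·3.93e-08) = 7.134e+04 rad/s.
Step 3 — f₀ = ω₀/(2π) = 1.135e+04 Hz.
Step 4 — Series Q: Q = ω₀L/R = 7.134e+04·0.005/27.6 = 12.92.

(a) f₀ = 1.135e+04 Hz  (b) Q = 12.92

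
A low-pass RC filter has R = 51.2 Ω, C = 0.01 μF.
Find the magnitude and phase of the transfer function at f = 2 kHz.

Step 1 — Angular frequency: ω = 2π·2000 = 1.257e+04 rad/s.
Step 2 — Transfer function: H(jω) = 1/(1 + jωRC).
Step 3 — Denominator: 1 + jωRC = 1 + j·1.257e+04·51.2·1e-08 = 1 + j0.006434.
Step 4 — H = 1 - j0.006434.
Step 5 — Magnitude: |H| = 1 (-0.0 dB); phase: φ = -0.4°.

|H| = 1 (-0.0 dB), φ = -0.4°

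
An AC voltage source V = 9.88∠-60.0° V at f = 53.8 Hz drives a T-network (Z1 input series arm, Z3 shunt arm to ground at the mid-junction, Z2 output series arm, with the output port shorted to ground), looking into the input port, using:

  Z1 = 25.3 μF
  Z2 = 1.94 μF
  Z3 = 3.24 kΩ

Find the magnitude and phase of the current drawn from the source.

Step 1 — Angular frequency: ω = 2π·f = 2π·53.8 = 338 rad/s.
Step 2 — Component impedances:
  Z1: Z = 1/(jωC) = -j/(ω·C) = 0 - j116.9 Ω
  Z2: Z = 1/(jωC) = -j/(ω·C) = 0 - j1525 Ω
  Z3: Z = R = 3240 Ω
Step 3 — With the output port shorted to ground, the output series arm Z2 runs from the junction to ground; the shunt arm Z3 also runs from the junction to ground. They appear in parallel: Z3 || Z2 = 587.5 - j1248 Ω.
Step 4 — Series with input arm Z1: Z_in = Z1 + (Z3 || Z2) = 587.5 - j1365 Ω = 1486∠-66.7° Ω.
Step 5 — Source phasor: V = 9.88∠-60.0° V = 4.94 - j8.556 V.
Step 6 — Ohm's law: I = V / Z_total = (4.94 - j8.556) / (587.5 - j1365) = 0.006602 + j0.0007774 A.
Step 7 — Convert to polar: |I| = 0.006647 A, ∠I = 6.7°.

I = 0.006647∠6.7° A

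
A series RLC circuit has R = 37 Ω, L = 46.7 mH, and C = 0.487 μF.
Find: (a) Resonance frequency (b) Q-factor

Step 1 — Resonance condition Im(Z)=0 gives ω₀ = 1/√(LC).
Step 2 — ω₀ = 1/√(0.0467·4.87e-07) = 6631 rad/s.
Step 3 — f₀ = ω₀/(2π) = 1055 Hz.
Step 4 — Series Q: Q = ω₀L/R = 6631·0.0467/37 = 8.369.

(a) f₀ = 1055 Hz  (b) Q = 8.369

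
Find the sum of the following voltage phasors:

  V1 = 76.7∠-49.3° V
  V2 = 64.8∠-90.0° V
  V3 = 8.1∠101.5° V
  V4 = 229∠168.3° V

Step 1 — Convert each phasor to rectangular form:
  V1 = 76.7·(cos(-49.3°) + j·sin(-49.3°)) = 50.02 - j58.15 V
  V2 = 64.8·(cos(-90.0°) + j·sin(-90.0°)) = 0 - j64.8 V
  V3 = 8.1·(cos(101.5°) + j·sin(101.5°)) = -1.615 + j7.937 V
  V4 = 229·(cos(168.3°) + j·sin(168.3°)) = -224.2 + j46.44 V
Step 2 — Sum components: V_total = -175.8 - j68.57 V.
Step 3 — Convert to polar: |V_total| = 188.7 V, ∠V_total = -158.7°.

V_total = 188.7∠-158.7° V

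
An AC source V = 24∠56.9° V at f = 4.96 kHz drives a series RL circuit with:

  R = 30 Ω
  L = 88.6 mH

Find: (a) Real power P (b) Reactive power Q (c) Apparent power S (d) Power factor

Step 1 — Angular frequency: ω = 2π·f = 2π·4960 = 3.116e+04 rad/s.
Step 2 — Component impedances:
  R: Z = R = 30 Ω
  L: Z = jωL = j·3.116e+04·0.0886 = 0 + j2761 Ω
Step 3 — Series combination: Z_total = R + L = 30 + j2761 Ω = 2761∠89.4° Ω.
Step 4 — Source phasor: V = 24∠56.9° V = 13.11 + j20.11 V.
Step 5 — Current: I = V / Z = 0.007332 - j0.004667 A = 0.008691∠-32.5° A.
Step 6 — Complex power: S = V·I* = 0.002266 + j0.2086 VA.
Step 7 — Real power: P = Re(S) = 0.002266 W.
Step 8 — Reactive power: Q = Im(S) = 0.2086 VAR.
Step 9 — Apparent power: |S| = 0.2086 VA.
Step 10 — Power factor: PF = P/|S| = 0.01086 (lagging).

(a) P = 0.002266 W  (b) Q = 0.2086 VAR  (c) S = 0.2086 VA  (d) PF = 0.01086 (lagging)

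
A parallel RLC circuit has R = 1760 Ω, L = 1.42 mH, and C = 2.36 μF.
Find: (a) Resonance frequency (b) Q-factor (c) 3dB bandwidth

Step 1 — Resonance: ω₀ = 1/√(LC) = 1/√(0.00142·2.36e-06) = 1.727e+04 rad/s.
Step 2 — f₀ = ω₀/(2π) = 2749 Hz.
Step 3 — Parallel Q: Q = R/(ω₀L) = 1760/(1.727e+04·0.00142) = 71.75.
Step 4 — Bandwidth: Δω = ω₀/Q = 240.8 rad/s; BW = Δω/(2π) = 38.32 Hz.

(a) f₀ = 2749 Hz  (b) Q = 71.75  (c) BW = 38.32 Hz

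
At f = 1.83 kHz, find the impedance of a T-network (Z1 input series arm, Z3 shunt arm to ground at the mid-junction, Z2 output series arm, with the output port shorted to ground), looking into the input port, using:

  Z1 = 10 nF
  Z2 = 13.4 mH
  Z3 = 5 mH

Step 1 — Angular frequency: ω = 2π·f = 2π·1830 = 1.15e+04 rad/s.
Step 2 — Component impedances:
  Z1: Z = 1/(jωC) = -j/(ω·C) = 0 - j8697 Ω
  Z2: Z = jωL = j·1.15e+04·0.0134 = 0 + j154.1 Ω
  Z3: Z = jωL = j·1.15e+04·0.005 = 0 + j57.49 Ω
Step 3 — With the output port shorted to ground, the output series arm Z2 runs from the junction to ground; the shunt arm Z3 also runs from the junction to ground. They appear in parallel: Z3 || Z2 = 0 + j41.87 Ω.
Step 4 — Series with input arm Z1: Z_in = Z1 + (Z3 || Z2) = 0 - j8655 Ω = 8655∠-90.0° Ω.

Z = 0 - j8655 Ω = 8655∠-90.0° Ω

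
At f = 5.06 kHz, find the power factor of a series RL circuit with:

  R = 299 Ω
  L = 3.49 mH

Step 1 — Angular frequency: ω = 2π·f = 2π·5060 = 3.179e+04 rad/s.
Step 2 — Component impedances:
  R: Z = R = 299 Ω
  L: Z = jωL = j·3.179e+04·0.00349 = 0 + j111 Ω
Step 3 — Series combination: Z_total = R + L = 299 + j111 Ω = 318.9∠20.4° Ω.
Step 4 — Power factor: PF = cos(φ) = Re(Z)/|Z| = 299/318.92 = 0.9375.
Step 5 — Type: Im(Z) = 111 ⇒ lagging (phase φ = 20.4°).

PF = 0.9375 (lagging, φ = 20.4°)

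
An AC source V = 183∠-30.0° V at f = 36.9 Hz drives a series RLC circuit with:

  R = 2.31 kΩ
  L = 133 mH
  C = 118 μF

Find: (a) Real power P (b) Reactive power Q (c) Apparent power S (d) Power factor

Step 1 — Angular frequency: ω = 2π·f = 2π·36.9 = 231.8 rad/s.
Step 2 — Component impedances:
  R: Z = R = 2310 Ω
  L: Z = jωL = j·231.8·0.133 = 0 + j30.84 Ω
  C: Z = 1/(jωC) = -j/(ω·C) = 0 - j36.55 Ω
Step 3 — Series combination: Z_total = R + L + C = 2310 - j5.716 Ω = 2310∠-0.1° Ω.
Step 4 — Source phasor: V = 183∠-30.0° V = 158.5 - j91.5 V.
Step 5 — Current: I = V / Z = 0.0687 - j0.03944 A = 0.07922∠-29.9° A.
Step 6 — Complex power: S = V·I* = 14.5 - j0.03587 VA.
Step 7 — Real power: P = Re(S) = 14.5 W.
Step 8 — Reactive power: Q = Im(S) = -0.03587 VAR.
Step 9 — Apparent power: |S| = 14.5 VA.
Step 10 — Power factor: PF = P/|S| = 1 (leading).

(a) P = 14.5 W  (b) Q = -0.03587 VAR  (c) S = 14.5 VA  (d) PF = 1 (leading)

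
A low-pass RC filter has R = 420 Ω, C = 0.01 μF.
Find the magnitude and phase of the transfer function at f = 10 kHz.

Step 1 — Angular frequency: ω = 2π·1e+04 = 6.283e+04 rad/s.
Step 2 — Transfer function: H(jω) = 1/(1 + jωRC).
Step 3 — Denominator: 1 + jωRC = 1 + j·6.283e+04·420·1e-08 = 1 + j0.2639.
Step 4 — H = 0.9349 - j0.2467.
Step 5 — Magnitude: |H| = 0.9669 (-0.3 dB); phase: φ = -14.8°.

|H| = 0.9669 (-0.3 dB), φ = -14.8°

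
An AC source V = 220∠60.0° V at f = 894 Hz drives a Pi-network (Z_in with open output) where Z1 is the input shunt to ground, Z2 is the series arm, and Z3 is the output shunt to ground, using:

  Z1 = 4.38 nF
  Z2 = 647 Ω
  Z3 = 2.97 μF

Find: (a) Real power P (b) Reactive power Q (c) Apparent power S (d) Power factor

Step 1 — Angular frequency: ω = 2π·f = 2π·894 = 5617 rad/s.
Step 2 — Component impedances:
  Z1: Z = 1/(jωC) = -j/(ω·C) = 0 - j4.065e+04 Ω
  Z2: Z = R = 647 Ω
  Z3: Z = 1/(jωC) = -j/(ω·C) = 0 - j59.94 Ω
Step 3 — With open output, the series arm Z2 and the output shunt Z3 appear in series to ground: Z2 + Z3 = 647 - j59.94 Ω.
Step 4 — Parallel with input shunt Z1: Z_in = Z1 || (Z2 + Z3) = 644.9 - j70.1 Ω = 648.7∠-6.2° Ω.
Step 5 — Source phasor: V = 220∠60.0° V = 110 + j190.5 V.
Step 6 — Current: I = V / Z = 0.1368 + j0.3103 A = 0.3391∠66.2° A.
Step 7 — Complex power: S = V·I* = 74.17 - j8.062 VA.
Step 8 — Real power: P = Re(S) = 74.17 W.
Step 9 — Reactive power: Q = Im(S) = -8.062 VAR.
Step 10 — Apparent power: |S| = 74.61 VA.
Step 11 — Power factor: PF = P/|S| = 0.9941 (leading).

(a) P = 74.17 W  (b) Q = -8.062 VAR  (c) S = 74.61 VA  (d) PF = 0.9941 (leading)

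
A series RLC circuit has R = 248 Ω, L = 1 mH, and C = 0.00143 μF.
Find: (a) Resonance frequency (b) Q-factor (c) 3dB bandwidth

Step 1 — Resonance condition Im(Z)=0 gives ω₀ = 1/√(LC).
Step 2 — ω₀ = 1/√(0.001·1.43e-09) = 8.362e+05 rad/s.
Step 3 — f₀ = ω₀/(2π) = 1.331e+05 Hz.
Step 4 — Series Q: Q = ω₀L/R = 8.362e+05·0.001/248 = 3.372.
Step 5 — 3dB bandwidth: Δω = ω₀/Q = 2.48e+05 rad/s; BW = Δω/(2π) = 3.947e+04 Hz.

(a) f₀ = 1.331e+05 Hz  (b) Q = 3.372  (c) BW = 3.947e+04 Hz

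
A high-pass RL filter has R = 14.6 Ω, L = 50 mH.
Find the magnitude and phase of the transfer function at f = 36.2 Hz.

Step 1 — Angular frequency: ω = 2π·36.2 = 227.5 rad/s.
Step 2 — Transfer function: H(jω) = jωL/(R + jωL).
Step 3 — Numerator jωL = j·11.37; denominator R + jωL = 14.6 + j11.37.
Step 4 — H = 0.3776 + j0.4848.
Step 5 — Magnitude: |H| = 0.6145 (-4.2 dB); phase: φ = 52.1°.

|H| = 0.6145 (-4.2 dB), φ = 52.1°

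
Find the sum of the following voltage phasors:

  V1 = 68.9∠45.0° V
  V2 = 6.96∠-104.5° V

Step 1 — Convert each phasor to rectangular form:
  V1 = 68.9·(cos(45.0°) + j·sin(45.0°)) = 48.72 + j48.72 V
  V2 = 6.96·(cos(-104.5°) + j·sin(-104.5°)) = -1.743 - j6.738 V
Step 2 — Sum components: V_total = 46.98 + j41.98 V.
Step 3 — Convert to polar: |V_total| = 63 V, ∠V_total = 41.8°.

V_total = 63∠41.8° V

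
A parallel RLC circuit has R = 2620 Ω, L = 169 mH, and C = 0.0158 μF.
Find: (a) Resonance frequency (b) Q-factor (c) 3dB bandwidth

Step 1 — Resonance: ω₀ = 1/√(LC) = 1/√(0.169·1.58e-08) = 1.935e+04 rad/s.
Step 2 — f₀ = ω₀/(2π) = 3080 Hz.
Step 3 — Parallel Q: Q = R/(ω₀L) = 2620/(1.935e+04·0.169) = 0.8011.
Step 4 — Bandwidth: Δω = ω₀/Q = 2.416e+04 rad/s; BW = Δω/(2π) = 3845 Hz.

(a) f₀ = 3080 Hz  (b) Q = 0.8011  (c) BW = 3845 Hz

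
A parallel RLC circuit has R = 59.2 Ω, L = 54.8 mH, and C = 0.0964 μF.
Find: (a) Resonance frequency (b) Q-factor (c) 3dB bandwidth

Step 1 — Resonance: ω₀ = 1/√(LC) = 1/√(0.0548·9.64e-08) = 1.376e+04 rad/s.
Step 2 — f₀ = ω₀/(2π) = 2190 Hz.
Step 3 — Parallel Q: Q = R/(ω₀L) = 59.2/(1.376e+04·0.0548) = 0.07852.
Step 4 — Bandwidth: Δω = ω₀/Q = 1.752e+05 rad/s; BW = Δω/(2π) = 2.789e+04 Hz.

(a) f₀ = 2190 Hz  (b) Q = 0.07852  (c) BW = 2.789e+04 Hz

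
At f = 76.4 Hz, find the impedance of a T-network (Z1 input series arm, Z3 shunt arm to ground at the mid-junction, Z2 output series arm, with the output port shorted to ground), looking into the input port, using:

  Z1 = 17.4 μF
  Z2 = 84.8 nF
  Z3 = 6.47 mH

Step 1 — Angular frequency: ω = 2π·f = 2π·76.4 = 480 rad/s.
Step 2 — Component impedances:
  Z1: Z = 1/(jωC) = -j/(ω·C) = 0 - j119.7 Ω
  Z2: Z = 1/(jωC) = -j/(ω·C) = 0 - j2.457e+04 Ω
  Z3: Z = jωL = j·480·0.00647 = 0 + j3.106 Ω
Step 3 — With the output port shorted to ground, the output series arm Z2 runs from the junction to ground; the shunt arm Z3 also runs from the junction to ground. They appear in parallel: Z3 || Z2 = 0 + j3.106 Ω.
Step 4 — Series with input arm Z1: Z_in = Z1 + (Z3 || Z2) = 0 - j116.6 Ω = 116.6∠-90.0° Ω.

Z = 0 - j116.6 Ω = 116.6∠-90.0° Ω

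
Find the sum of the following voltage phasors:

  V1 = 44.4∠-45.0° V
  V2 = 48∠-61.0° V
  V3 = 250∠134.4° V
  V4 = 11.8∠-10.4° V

Step 1 — Convert each phasor to rectangular form:
  V1 = 44.4·(cos(-45.0°) + j·sin(-45.0°)) = 31.4 - j31.4 V
  V2 = 48·(cos(-61.0°) + j·sin(-61.0°)) = 23.27 - j41.98 V
  V3 = 250·(cos(134.4°) + j·sin(134.4°)) = -174.9 + j178.6 V
  V4 = 11.8·(cos(-10.4°) + j·sin(-10.4°)) = 11.61 - j2.13 V
Step 2 — Sum components: V_total = -108.6 + j103.1 V.
Step 3 — Convert to polar: |V_total| = 149.8 V, ∠V_total = 136.5°.

V_total = 149.8∠136.5° V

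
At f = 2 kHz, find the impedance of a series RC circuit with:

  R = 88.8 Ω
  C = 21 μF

Step 1 — Angular frequency: ω = 2π·f = 2π·2000 = 1.257e+04 rad/s.
Step 2 — Component impedances:
  R: Z = R = 88.8 Ω
  C: Z = 1/(jωC) = -j/(ω·C) = 0 - j3.789 Ω
Step 3 — Series combination: Z_total = R + C = 88.8 - j3.789 Ω = 88.88∠-2.4° Ω.

Z = 88.8 - j3.789 Ω = 88.88∠-2.4° Ω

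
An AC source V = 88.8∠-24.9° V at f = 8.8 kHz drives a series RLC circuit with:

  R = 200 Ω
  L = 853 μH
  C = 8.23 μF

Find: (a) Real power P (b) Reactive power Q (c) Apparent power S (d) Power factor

Step 1 — Angular frequency: ω = 2π·f = 2π·8800 = 5.529e+04 rad/s.
Step 2 — Component impedances:
  R: Z = R = 200 Ω
  L: Z = jωL = j·5.529e+04·0.000853 = 0 + j47.16 Ω
  C: Z = 1/(jωC) = -j/(ω·C) = 0 - j2.198 Ω
Step 3 — Series combination: Z_total = R + L + C = 200 + j44.97 Ω = 205∠12.7° Ω.
Step 4 — Source phasor: V = 88.8∠-24.9° V = 80.55 - j37.39 V.
Step 5 — Current: I = V / Z = 0.3433 - j0.2641 A = 0.4332∠-37.6° A.
Step 6 — Complex power: S = V·I* = 37.53 + j8.438 VA.
Step 7 — Real power: P = Re(S) = 37.53 W.
Step 8 — Reactive power: Q = Im(S) = 8.438 VAR.
Step 9 — Apparent power: |S| = 38.47 VA.
Step 10 — Power factor: PF = P/|S| = 0.9756 (lagging).

(a) P = 37.53 W  (b) Q = 8.438 VAR  (c) S = 38.47 VA  (d) PF = 0.9756 (lagging)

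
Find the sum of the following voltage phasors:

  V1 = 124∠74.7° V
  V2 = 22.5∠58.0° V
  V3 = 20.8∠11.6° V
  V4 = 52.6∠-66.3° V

Step 1 — Convert each phasor to rectangular form:
  V1 = 124·(cos(74.7°) + j·sin(74.7°)) = 32.72 + j119.6 V
  V2 = 22.5·(cos(58.0°) + j·sin(58.0°)) = 11.92 + j19.08 V
  V3 = 20.8·(cos(11.6°) + j·sin(11.6°)) = 20.38 + j4.182 V
  V4 = 52.6·(cos(-66.3°) + j·sin(-66.3°)) = 21.14 - j48.16 V
Step 2 — Sum components: V_total = 86.16 + j94.7 V.
Step 3 — Convert to polar: |V_total| = 128 V, ∠V_total = 47.7°.

V_total = 128∠47.7° V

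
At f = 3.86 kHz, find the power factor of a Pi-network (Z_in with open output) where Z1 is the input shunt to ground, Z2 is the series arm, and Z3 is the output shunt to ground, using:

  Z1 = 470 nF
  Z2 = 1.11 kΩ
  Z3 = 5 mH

Step 1 — Angular frequency: ω = 2π·f = 2π·3860 = 2.425e+04 rad/s.
Step 2 — Component impedances:
  Z1: Z = 1/(jωC) = -j/(ω·C) = 0 - j87.73 Ω
  Z2: Z = R = 1110 Ω
  Z3: Z = jωL = j·2.425e+04·0.005 = 0 + j121.3 Ω
Step 3 — With open output, the series arm Z2 and the output shunt Z3 appear in series to ground: Z2 + Z3 = 1110 + j121.3 Ω.
Step 4 — Parallel with input shunt Z1: Z_in = Z1 || (Z2 + Z3) = 6.927 - j87.94 Ω = 88.21∠-85.5° Ω.
Step 5 — Power factor: PF = cos(φ) = Re(Z)/|Z| = 6.927/88.21 = 0.07853.
Step 6 — Type: Im(Z) = -87.94 ⇒ leading (phase φ = -85.5°).

PF = 0.07853 (leading, φ = -85.5°)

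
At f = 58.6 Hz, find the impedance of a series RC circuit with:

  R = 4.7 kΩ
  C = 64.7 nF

Step 1 — Angular frequency: ω = 2π·f = 2π·58.6 = 368.2 rad/s.
Step 2 — Component impedances:
  R: Z = R = 4700 Ω
  C: Z = 1/(jωC) = -j/(ω·C) = 0 - j4.198e+04 Ω
Step 3 — Series combination: Z_total = R + C = 4700 - j4.198e+04 Ω = 4.224e+04∠-83.6° Ω.

Z = 4700 - j4.198e+04 Ω = 4.224e+04∠-83.6° Ω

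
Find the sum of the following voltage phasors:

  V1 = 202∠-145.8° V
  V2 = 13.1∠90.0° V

Step 1 — Convert each phasor to rectangular form:
  V1 = 202·(cos(-145.8°) + j·sin(-145.8°)) = -167.1 - j113.5 V
  V2 = 13.1·(cos(90.0°) + j·sin(90.0°)) = 0 + j13.1 V
Step 2 — Sum components: V_total = -167.1 - j100.4 V.
Step 3 — Convert to polar: |V_total| = 194.9 V, ∠V_total = -149.0°.

V_total = 194.9∠-149.0° V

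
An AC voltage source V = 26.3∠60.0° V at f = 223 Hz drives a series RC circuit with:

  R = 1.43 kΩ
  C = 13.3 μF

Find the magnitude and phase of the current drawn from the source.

Step 1 — Angular frequency: ω = 2π·f = 2π·223 = 1401 rad/s.
Step 2 — Component impedances:
  R: Z = R = 1430 Ω
  C: Z = 1/(jωC) = -j/(ω·C) = 0 - j53.66 Ω
Step 3 — Series combination: Z_total = R + C = 1430 - j53.66 Ω = 1431∠-2.1° Ω.
Step 4 — Source phasor: V = 26.3∠60.0° V = 13.15 + j22.78 V.
Step 5 — Ohm's law: I = V / Z_total = (13.15 + j22.78) / (1430 - j53.66) = 0.008586 + j0.01625 A.
Step 6 — Convert to polar: |I| = 0.01838 A, ∠I = 62.1°.

I = 0.01838∠62.1° A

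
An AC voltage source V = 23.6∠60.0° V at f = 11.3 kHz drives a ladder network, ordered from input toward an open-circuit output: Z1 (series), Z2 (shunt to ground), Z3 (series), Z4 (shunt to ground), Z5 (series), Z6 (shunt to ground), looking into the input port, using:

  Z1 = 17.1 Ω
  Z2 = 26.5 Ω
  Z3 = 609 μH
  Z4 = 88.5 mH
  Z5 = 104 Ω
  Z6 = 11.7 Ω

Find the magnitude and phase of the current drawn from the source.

Step 1 — Angular frequency: ω = 2π·f = 2π·1.13e+04 = 7.1e+04 rad/s.
Step 2 — Component impedances:
  Z1: Z = R = 17.1 Ω
  Z2: Z = R = 26.5 Ω
  Z3: Z = jωL = j·7.1e+04·0.000609 = 0 + j43.24 Ω
  Z4: Z = jωL = j·7.1e+04·0.0885 = 0 + j6283 Ω
  Z5: Z = R = 104 Ω
  Z6: Z = R = 11.7 Ω
Step 3 — Ladder network (open output): work backward from the far end, alternating series and parallel combinations. Z_in = 39.12 + j1.431 Ω = 39.14∠2.1° Ω.
Step 4 — Source phasor: V = 23.6∠60.0° V = 11.8 + j20.44 V.
Step 5 — Ohm's law: I = V / Z_total = (11.8 + j20.44) / (39.12 + j1.431) = 0.3203 + j0.5108 A.
Step 6 — Convert to polar: |I| = 0.6029 A, ∠I = 57.9°.

I = 0.6029∠57.9° A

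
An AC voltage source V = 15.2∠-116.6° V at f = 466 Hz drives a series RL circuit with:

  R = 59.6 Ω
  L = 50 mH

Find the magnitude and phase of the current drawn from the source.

Step 1 — Angular frequency: ω = 2π·f = 2π·466 = 2928 rad/s.
Step 2 — Component impedances:
  R: Z = R = 59.6 Ω
  L: Z = jωL = j·2928·0.05 = 0 + j146.4 Ω
Step 3 — Series combination: Z_total = R + L = 59.6 + j146.4 Ω = 158.1∠67.8° Ω.
Step 4 — Source phasor: V = 15.2∠-116.6° V = -6.806 - j13.59 V.
Step 5 — Ohm's law: I = V / Z_total = (-6.806 - j13.59) / (59.6 + j146.4) = -0.09587 + j0.007458 A.
Step 6 — Convert to polar: |I| = 0.09616 A, ∠I = 175.6°.

I = 0.09616∠175.6° A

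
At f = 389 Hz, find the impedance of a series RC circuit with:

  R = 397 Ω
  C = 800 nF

Step 1 — Angular frequency: ω = 2π·f = 2π·389 = 2444 rad/s.
Step 2 — Component impedances:
  R: Z = R = 397 Ω
  C: Z = 1/(jωC) = -j/(ω·C) = 0 - j511.4 Ω
Step 3 — Series combination: Z_total = R + C = 397 - j511.4 Ω = 647.4∠-52.2° Ω.

Z = 397 - j511.4 Ω = 647.4∠-52.2° Ω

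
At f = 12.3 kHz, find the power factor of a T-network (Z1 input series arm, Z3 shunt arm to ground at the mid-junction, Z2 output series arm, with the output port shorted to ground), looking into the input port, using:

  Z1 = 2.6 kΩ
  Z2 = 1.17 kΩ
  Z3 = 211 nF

Step 1 — Angular frequency: ω = 2π·f = 2π·1.23e+04 = 7.728e+04 rad/s.
Step 2 — Component impedances:
  Z1: Z = R = 2600 Ω
  Z2: Z = R = 1170 Ω
  Z3: Z = 1/(jωC) = -j/(ω·C) = 0 - j61.32 Ω
Step 3 — With the output port shorted to ground, the output series arm Z2 runs from the junction to ground; the shunt arm Z3 also runs from the junction to ground. They appear in parallel: Z3 || Z2 = 3.205 - j61.16 Ω.
Step 4 — Series with input arm Z1: Z_in = Z1 + (Z3 || Z2) = 2603 - j61.16 Ω = 2604∠-1.3° Ω.
Step 5 — Power factor: PF = cos(φ) = Re(Z)/|Z| = 2603.2/2603.9 = 0.9997.
Step 6 — Type: Im(Z) = -61.16 ⇒ leading (phase φ = -1.3°).

PF = 0.9997 (leading, φ = -1.3°)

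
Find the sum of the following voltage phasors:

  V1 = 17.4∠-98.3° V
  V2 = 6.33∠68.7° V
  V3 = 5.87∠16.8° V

Step 1 — Convert each phasor to rectangular form:
  V1 = 17.4·(cos(-98.3°) + j·sin(-98.3°)) = -2.512 - j17.22 V
  V2 = 6.33·(cos(68.7°) + j·sin(68.7°)) = 2.299 + j5.898 V
  V3 = 5.87·(cos(16.8°) + j·sin(16.8°)) = 5.619 + j1.697 V
Step 2 — Sum components: V_total = 5.407 - j9.624 V.
Step 3 — Convert to polar: |V_total| = 11.04 V, ∠V_total = -60.7°.

V_total = 11.04∠-60.7° V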